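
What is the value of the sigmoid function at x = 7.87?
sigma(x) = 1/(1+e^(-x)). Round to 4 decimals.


sigma(7.87) = 1/(1+e^(-7.87)) = 1/(1+0.000382) = 1/1.000382 = 0.9996.

0.9996


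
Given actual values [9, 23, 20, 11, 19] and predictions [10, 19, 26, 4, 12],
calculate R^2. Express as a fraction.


Mean(y) = 82/5. SS_res = 151. SS_tot = 736/5. R^2 = 1 - 151/(736/5) = -19/736.

-19/736


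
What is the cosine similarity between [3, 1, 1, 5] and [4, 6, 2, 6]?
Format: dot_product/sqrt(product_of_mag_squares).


dot = 50. |a|^2 = 36, |b|^2 = 92. cos = 50/sqrt(3312).

50/sqrt(3312)


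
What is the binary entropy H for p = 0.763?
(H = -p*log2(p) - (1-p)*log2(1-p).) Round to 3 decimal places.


H = -0.763*log2(0.763) - 0.237*log2(0.237) = 0.790.

0.790


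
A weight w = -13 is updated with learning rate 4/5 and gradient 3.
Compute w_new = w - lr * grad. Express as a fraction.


w_new = -13 - 4/5 * 3 = -13 - 12/5 = -77/5.

-77/5


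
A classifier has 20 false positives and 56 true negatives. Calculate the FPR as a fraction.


FPR = FP / (FP + TN) = 20 / 76 = 5/19.

5/19


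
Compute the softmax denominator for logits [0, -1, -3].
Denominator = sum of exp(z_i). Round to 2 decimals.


Denom = e^0=1.0000 + e^-1=0.3679 + e^-3=0.0498. Sum = 1.4177, which rounds to 1.42.

1.42


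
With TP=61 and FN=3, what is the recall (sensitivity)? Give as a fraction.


Recall = TP / (TP + FN) = 61 / 64 = 61/64.

61/64


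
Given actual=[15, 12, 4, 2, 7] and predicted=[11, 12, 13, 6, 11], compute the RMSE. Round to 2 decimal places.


MSE = 25.8000. RMSE = sqrt(25.8000) = 5.08.

5.08


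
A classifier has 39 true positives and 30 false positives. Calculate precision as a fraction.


Precision = TP / (TP + FP) = 39 / 69 = 13/23.

13/23


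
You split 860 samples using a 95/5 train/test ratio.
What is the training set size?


Test set = 860 * 5% = 43. Training set = 860 - 43 = 817.

817


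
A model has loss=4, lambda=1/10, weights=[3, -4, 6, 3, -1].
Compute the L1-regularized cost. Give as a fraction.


L1 norm = sum(|w|) = 17. J = 4 + 1/10 * 17 = 57/10.

57/10


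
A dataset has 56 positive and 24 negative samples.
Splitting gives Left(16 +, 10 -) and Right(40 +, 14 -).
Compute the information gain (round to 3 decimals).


H(parent) = 0.8813. H(left) = 0.9612, H(right) = 0.8256. Weighted = (26/80)*0.9612 + (54/80)*0.8256 = 0.8697. IG = 0.8813 - 0.8697 = 0.0116, which rounds to 0.012.

0.012


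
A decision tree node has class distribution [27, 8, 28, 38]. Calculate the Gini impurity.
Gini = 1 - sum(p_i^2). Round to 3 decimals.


Total = 101. Proportions: 27/101, 8/101, 28/101, 38/101. sum(p_i^2) = 0.2961. Gini = 1 - 0.2961 = 0.7039, which rounds to 0.704.

0.704


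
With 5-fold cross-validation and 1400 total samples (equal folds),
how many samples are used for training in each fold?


Each validation fold has 1400/5 = 280 samples. Training set = 1400 - 280 = 1120.

1120


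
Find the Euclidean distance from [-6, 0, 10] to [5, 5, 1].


d = sqrt(sum of squared differences). (-6-5)^2=121, (0-5)^2=25, (10-1)^2=81. Sum = 227.

sqrt(227)


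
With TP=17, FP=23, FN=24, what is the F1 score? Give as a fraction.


Precision = 17/40 = 17/40. Recall = 17/41 = 17/41. F1 = 2*P*R/(P+R) = 34/81.

34/81


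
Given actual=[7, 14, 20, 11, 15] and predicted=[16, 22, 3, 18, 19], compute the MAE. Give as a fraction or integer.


MAE = (1/5) * (|7-16|=9 + |14-22|=8 + |20-3|=17 + |11-18|=7 + |15-19|=4). Sum = 45. MAE = 9.

9


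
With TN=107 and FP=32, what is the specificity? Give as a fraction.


Specificity = TN / (TN + FP) = 107 / 139 = 107/139.

107/139


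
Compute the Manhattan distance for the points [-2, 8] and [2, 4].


d = sum of absolute differences: |-2-2|=4 + |8-4|=4 = 8.

8


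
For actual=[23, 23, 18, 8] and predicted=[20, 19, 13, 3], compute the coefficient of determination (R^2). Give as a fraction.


Mean(y) = 18. SS_res = 75. SS_tot = 150. R^2 = 1 - 75/(150) = 1/2.

1/2


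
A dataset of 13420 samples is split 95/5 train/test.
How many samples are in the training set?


Test set = 13420 * 5% = 671. Training set = 13420 - 671 = 12749.

12749


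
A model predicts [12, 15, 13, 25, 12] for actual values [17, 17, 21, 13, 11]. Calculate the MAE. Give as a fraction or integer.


MAE = (1/5) * (|17-12|=5 + |17-15|=2 + |21-13|=8 + |13-25|=12 + |11-12|=1). Sum = 28. MAE = 28/5.

28/5


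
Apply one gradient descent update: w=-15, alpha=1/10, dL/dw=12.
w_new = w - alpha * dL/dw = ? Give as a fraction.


w_new = -15 - 1/10 * 12 = -15 - 6/5 = -81/5.

-81/5


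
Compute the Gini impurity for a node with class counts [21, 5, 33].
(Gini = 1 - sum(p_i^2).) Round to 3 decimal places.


Total = 59. Proportions: 21/59, 5/59, 33/59. sum(p_i^2) = 0.4467. Gini = 1 - 0.4467 = 0.5533, which rounds to 0.553.

0.553


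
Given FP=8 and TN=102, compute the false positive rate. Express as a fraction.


FPR = FP / (FP + TN) = 8 / 110 = 4/55.

4/55


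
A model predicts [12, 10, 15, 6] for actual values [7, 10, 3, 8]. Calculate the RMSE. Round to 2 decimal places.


MSE = 43.2500. RMSE = sqrt(43.2500) = 6.58.

6.58


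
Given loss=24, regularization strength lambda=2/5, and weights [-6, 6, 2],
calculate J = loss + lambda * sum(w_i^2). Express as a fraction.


L2 sq norm = sum(w^2) = 76. J = 24 + 2/5 * 76 = 272/5.

272/5


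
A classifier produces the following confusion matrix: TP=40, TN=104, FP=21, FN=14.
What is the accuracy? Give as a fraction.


Accuracy = (TP + TN) / (TP + TN + FP + FN) = (40 + 104) / 179 = 144/179.

144/179


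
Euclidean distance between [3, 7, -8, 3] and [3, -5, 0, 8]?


d = sqrt(sum of squared differences). (3-3)^2=0, (7--5)^2=144, (-8-0)^2=64, (3-8)^2=25. Sum = 233.

sqrt(233)


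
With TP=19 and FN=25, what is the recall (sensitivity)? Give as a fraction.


Recall = TP / (TP + FN) = 19 / 44 = 19/44.

19/44


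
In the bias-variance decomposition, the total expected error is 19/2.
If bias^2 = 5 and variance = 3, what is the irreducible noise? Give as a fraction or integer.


Total error = bias^2 + variance + irreducible noise. So irreducible noise = 19/2 - 5 - 3 = 3/2.

3/2


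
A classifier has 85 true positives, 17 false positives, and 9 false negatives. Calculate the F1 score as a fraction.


Precision = 85/102 = 5/6. Recall = 85/94 = 85/94. F1 = 2*P*R/(P+R) = 85/98.

85/98


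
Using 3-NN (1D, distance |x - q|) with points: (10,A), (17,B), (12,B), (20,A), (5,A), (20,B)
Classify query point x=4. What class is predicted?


Distances: |10-4|=6, |17-4|=13, |12-4|=8, |20-4|=16, |5-4|=1, |20-4|=16. 3 nearest: (5,A), (10,A), (12,B). Counts: {'A': 2, 'B': 1}. Majority class: A.

A


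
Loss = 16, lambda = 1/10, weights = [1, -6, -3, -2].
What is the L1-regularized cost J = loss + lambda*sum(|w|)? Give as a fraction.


L1 norm = sum(|w|) = 12. J = 16 + 1/10 * 12 = 86/5.

86/5


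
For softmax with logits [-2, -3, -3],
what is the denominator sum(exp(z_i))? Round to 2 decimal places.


Denom = e^-2=0.1353 + e^-3=0.0498 + e^-3=0.0498. Sum = 0.2349, which rounds to 0.23.

0.23


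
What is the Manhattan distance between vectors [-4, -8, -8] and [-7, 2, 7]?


d = sum of absolute differences: |-4--7|=3 + |-8-2|=10 + |-8-7|=15 = 28.

28


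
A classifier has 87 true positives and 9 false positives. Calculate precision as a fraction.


Precision = TP / (TP + FP) = 87 / 96 = 29/32.

29/32


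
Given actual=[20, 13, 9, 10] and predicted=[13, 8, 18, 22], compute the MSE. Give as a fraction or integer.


MSE = (1/4) * ((20-13)^2=49 + (13-8)^2=25 + (9-18)^2=81 + (10-22)^2=144). Sum = 299. MSE = 299/4.

299/4


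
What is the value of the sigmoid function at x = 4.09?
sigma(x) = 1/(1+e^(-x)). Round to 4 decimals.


sigma(4.09) = 1/(1+e^(-4.09)) = 1/(1+0.016739) = 1/1.016739 = 0.9835.

0.9835


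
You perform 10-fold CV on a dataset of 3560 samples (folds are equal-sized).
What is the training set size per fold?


Each validation fold has 3560/10 = 356 samples. Training set = 3560 - 356 = 3204.

3204


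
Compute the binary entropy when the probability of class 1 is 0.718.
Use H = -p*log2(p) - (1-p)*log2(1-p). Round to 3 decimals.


H = -0.718*log2(0.718) - 0.282*log2(0.282) = 0.858.

0.858


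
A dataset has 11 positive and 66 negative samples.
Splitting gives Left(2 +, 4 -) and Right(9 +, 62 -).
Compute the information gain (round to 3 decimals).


H(parent) = 0.5917. H(left) = 0.9183, H(right) = 0.5485. Weighted = (6/77)*0.9183 + (71/77)*0.5485 = 0.5773. IG = 0.5917 - 0.5773 = 0.0144, which rounds to 0.014.

0.014


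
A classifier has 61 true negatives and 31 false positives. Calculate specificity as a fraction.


Specificity = TN / (TN + FP) = 61 / 92 = 61/92.

61/92


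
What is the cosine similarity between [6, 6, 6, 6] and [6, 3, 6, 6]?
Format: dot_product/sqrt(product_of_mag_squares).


dot = 126. |a|^2 = 144, |b|^2 = 117. cos = 126/sqrt(16848).

126/sqrt(16848)


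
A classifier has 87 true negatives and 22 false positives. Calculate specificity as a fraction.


Specificity = TN / (TN + FP) = 87 / 109 = 87/109.

87/109


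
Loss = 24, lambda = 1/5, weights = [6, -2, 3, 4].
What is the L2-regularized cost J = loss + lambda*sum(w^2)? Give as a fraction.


L2 sq norm = sum(w^2) = 65. J = 24 + 1/5 * 65 = 37.

37


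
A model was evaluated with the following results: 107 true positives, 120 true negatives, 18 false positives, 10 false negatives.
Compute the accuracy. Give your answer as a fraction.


Accuracy = (TP + TN) / (TP + TN + FP + FN) = (107 + 120) / 255 = 227/255.

227/255


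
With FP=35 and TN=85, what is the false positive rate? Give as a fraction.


FPR = FP / (FP + TN) = 35 / 120 = 7/24.

7/24


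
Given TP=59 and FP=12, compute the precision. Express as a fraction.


Precision = TP / (TP + FP) = 59 / 71 = 59/71.

59/71


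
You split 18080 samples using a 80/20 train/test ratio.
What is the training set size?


Test set = 18080 * 20% = 3616. Training set = 18080 - 3616 = 14464.

14464


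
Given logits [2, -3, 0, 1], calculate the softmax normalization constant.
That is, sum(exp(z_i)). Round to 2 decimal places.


Denom = e^2=7.3891 + e^-3=0.0498 + e^0=1.0000 + e^1=2.7183. Sum = 11.1572, which rounds to 11.16.

11.16


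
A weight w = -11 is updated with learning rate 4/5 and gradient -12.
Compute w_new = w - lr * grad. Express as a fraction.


w_new = -11 - 4/5 * -12 = -11 - -48/5 = -7/5.

-7/5


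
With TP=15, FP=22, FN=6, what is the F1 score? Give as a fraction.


Precision = 15/37 = 15/37. Recall = 15/21 = 5/7. F1 = 2*P*R/(P+R) = 15/29.

15/29


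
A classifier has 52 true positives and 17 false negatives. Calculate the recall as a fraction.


Recall = TP / (TP + FN) = 52 / 69 = 52/69.

52/69


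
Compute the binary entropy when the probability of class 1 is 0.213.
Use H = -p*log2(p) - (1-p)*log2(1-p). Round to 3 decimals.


H = -0.213*log2(0.213) - 0.787*log2(0.787) = 0.747.

0.747


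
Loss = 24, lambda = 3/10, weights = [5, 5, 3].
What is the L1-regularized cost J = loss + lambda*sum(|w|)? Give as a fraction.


L1 norm = sum(|w|) = 13. J = 24 + 3/10 * 13 = 279/10.

279/10


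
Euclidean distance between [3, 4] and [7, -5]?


d = sqrt(sum of squared differences). (3-7)^2=16, (4--5)^2=81. Sum = 97.

sqrt(97)


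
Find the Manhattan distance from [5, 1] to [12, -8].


d = sum of absolute differences: |5-12|=7 + |1--8|=9 = 16.

16


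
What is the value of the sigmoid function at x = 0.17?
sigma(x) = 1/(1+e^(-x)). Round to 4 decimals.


sigma(0.17) = 1/(1+e^(-0.17)) = 1/(1+0.843665) = 1/1.843665 = 0.5424.

0.5424


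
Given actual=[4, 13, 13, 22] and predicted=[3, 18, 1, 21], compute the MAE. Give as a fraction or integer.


MAE = (1/4) * (|4-3|=1 + |13-18|=5 + |13-1|=12 + |22-21|=1). Sum = 19. MAE = 19/4.

19/4


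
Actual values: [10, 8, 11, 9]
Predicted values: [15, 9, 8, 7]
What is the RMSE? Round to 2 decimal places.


MSE = 9.7500. RMSE = sqrt(9.7500) = 3.12.

3.12


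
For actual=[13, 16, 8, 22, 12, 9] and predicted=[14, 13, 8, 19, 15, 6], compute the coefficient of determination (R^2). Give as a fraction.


Mean(y) = 40/3. SS_res = 37. SS_tot = 394/3. R^2 = 1 - 37/(394/3) = 283/394.

283/394


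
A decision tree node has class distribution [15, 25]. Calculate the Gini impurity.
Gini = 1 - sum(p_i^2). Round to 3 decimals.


Total = 40. Proportions: 15/40, 25/40. sum(p_i^2) = 0.5312. Gini = 1 - 0.5312 = 0.4688, which rounds to 0.469.

0.469


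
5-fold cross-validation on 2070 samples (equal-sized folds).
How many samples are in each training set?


Each validation fold has 2070/5 = 414 samples. Training set = 2070 - 414 = 1656.

1656


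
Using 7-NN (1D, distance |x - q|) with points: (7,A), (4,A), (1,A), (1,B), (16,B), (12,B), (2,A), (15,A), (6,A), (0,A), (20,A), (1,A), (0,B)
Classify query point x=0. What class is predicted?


Distances: |7-0|=7, |4-0|=4, |1-0|=1, |1-0|=1, |16-0|=16, |12-0|=12, |2-0|=2, |15-0|=15, |6-0|=6, |0-0|=0, |20-0|=20, |1-0|=1, |0-0|=0. 7 nearest: (0,A), (0,B), (1,A), (1,A), (1,B), (2,A), (4,A). Counts: {'A': 5, 'B': 2}. Majority class: A.

A


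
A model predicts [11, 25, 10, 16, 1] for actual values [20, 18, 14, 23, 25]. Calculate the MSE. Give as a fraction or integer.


MSE = (1/5) * ((20-11)^2=81 + (18-25)^2=49 + (14-10)^2=16 + (23-16)^2=49 + (25-1)^2=576). Sum = 771. MSE = 771/5.

771/5


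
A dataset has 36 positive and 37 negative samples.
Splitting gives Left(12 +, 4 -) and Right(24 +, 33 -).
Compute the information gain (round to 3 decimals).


H(parent) = 0.9999. H(left) = 0.8113, H(right) = 0.9819. Weighted = (16/73)*0.8113 + (57/73)*0.9819 = 0.9445. IG = 0.9999 - 0.9445 = 0.0554, which rounds to 0.055.

0.055


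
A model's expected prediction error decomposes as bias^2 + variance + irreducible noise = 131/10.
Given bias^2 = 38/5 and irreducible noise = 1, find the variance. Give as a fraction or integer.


Total error = bias^2 + variance + irreducible noise. So variance = 131/10 - 38/5 - 1 = 9/2.

9/2


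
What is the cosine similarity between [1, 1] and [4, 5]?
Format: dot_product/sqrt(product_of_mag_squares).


dot = 9. |a|^2 = 2, |b|^2 = 41. cos = 9/sqrt(82).

9/sqrt(82)


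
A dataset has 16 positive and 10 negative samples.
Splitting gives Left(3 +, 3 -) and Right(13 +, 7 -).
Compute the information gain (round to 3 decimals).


H(parent) = 0.9612. H(left) = 1.0000, H(right) = 0.9341. Weighted = (6/26)*1.0000 + (20/26)*0.9341 = 0.9493. IG = 0.9612 - 0.9493 = 0.0119, which rounds to 0.012.

0.012


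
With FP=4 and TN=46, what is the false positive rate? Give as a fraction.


FPR = FP / (FP + TN) = 4 / 50 = 2/25.

2/25


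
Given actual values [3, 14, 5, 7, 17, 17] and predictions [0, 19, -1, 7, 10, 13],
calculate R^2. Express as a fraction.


Mean(y) = 21/2. SS_res = 135. SS_tot = 391/2. R^2 = 1 - 135/(391/2) = 121/391.

121/391


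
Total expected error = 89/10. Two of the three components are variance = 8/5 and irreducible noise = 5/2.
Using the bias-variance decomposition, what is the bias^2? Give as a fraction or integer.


Total error = bias^2 + variance + irreducible noise. So bias^2 = 89/10 - 8/5 - 5/2 = 24/5.

24/5


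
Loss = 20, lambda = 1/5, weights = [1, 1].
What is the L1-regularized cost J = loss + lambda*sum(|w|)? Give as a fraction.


L1 norm = sum(|w|) = 2. J = 20 + 1/5 * 2 = 102/5.

102/5


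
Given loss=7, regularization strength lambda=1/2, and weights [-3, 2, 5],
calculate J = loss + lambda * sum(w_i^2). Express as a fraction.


L2 sq norm = sum(w^2) = 38. J = 7 + 1/2 * 38 = 26.

26


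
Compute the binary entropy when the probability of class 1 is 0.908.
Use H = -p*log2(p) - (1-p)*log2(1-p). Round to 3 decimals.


H = -0.908*log2(0.908) - 0.092*log2(0.092) = 0.443.

0.443


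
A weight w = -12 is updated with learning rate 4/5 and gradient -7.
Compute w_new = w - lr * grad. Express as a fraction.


w_new = -12 - 4/5 * -7 = -12 - -28/5 = -32/5.

-32/5


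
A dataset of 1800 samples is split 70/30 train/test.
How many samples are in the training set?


Test set = 1800 * 30% = 540. Training set = 1800 - 540 = 1260.

1260


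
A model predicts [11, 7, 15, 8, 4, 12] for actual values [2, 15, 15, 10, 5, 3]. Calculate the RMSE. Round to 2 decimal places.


MSE = 38.5000. RMSE = sqrt(38.5000) = 6.20.

6.20


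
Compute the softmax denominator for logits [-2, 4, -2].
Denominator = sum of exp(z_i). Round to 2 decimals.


Denom = e^-2=0.1353 + e^4=54.5982 + e^-2=0.1353. Sum = 54.8688, which rounds to 54.87.

54.87


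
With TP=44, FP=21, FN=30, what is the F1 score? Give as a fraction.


Precision = 44/65 = 44/65. Recall = 44/74 = 22/37. F1 = 2*P*R/(P+R) = 88/139.

88/139


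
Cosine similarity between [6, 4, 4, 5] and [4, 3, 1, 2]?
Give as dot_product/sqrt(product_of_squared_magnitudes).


dot = 50. |a|^2 = 93, |b|^2 = 30. cos = 50/sqrt(2790).

50/sqrt(2790)


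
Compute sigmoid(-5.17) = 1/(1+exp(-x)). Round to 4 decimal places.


sigma(-5.17) = 1/(1+e^(5.17)) = 1/(1+175.914837) = 1/176.914837 = 0.0057.

0.0057


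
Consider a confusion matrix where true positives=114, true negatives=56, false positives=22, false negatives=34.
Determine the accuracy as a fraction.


Accuracy = (TP + TN) / (TP + TN + FP + FN) = (114 + 56) / 226 = 85/113.

85/113


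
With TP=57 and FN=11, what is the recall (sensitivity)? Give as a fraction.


Recall = TP / (TP + FN) = 57 / 68 = 57/68.

57/68


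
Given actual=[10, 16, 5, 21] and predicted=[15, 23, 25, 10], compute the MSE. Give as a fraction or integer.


MSE = (1/4) * ((10-15)^2=25 + (16-23)^2=49 + (5-25)^2=400 + (21-10)^2=121). Sum = 595. MSE = 595/4.

595/4


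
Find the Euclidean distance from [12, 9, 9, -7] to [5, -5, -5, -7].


d = sqrt(sum of squared differences). (12-5)^2=49, (9--5)^2=196, (9--5)^2=196, (-7--7)^2=0. Sum = 441.

21


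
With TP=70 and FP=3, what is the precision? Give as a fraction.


Precision = TP / (TP + FP) = 70 / 73 = 70/73.

70/73


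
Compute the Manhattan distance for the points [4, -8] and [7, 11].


d = sum of absolute differences: |4-7|=3 + |-8-11|=19 = 22.

22


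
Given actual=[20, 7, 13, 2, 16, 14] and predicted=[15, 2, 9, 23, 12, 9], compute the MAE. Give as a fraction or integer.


MAE = (1/6) * (|20-15|=5 + |7-2|=5 + |13-9|=4 + |2-23|=21 + |16-12|=4 + |14-9|=5). Sum = 44. MAE = 22/3.

22/3


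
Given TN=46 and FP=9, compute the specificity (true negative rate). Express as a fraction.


Specificity = TN / (TN + FP) = 46 / 55 = 46/55.

46/55


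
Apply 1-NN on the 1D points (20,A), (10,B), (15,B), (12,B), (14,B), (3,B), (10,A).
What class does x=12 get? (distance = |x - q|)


Distances: |20-12|=8, |10-12|=2, |15-12|=3, |12-12|=0, |14-12|=2, |3-12|=9, |10-12|=2. 1 nearest: (12,B). Counts: {'B': 1}. Majority class: B.

B


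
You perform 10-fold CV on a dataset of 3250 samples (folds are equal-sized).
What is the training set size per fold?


Each validation fold has 3250/10 = 325 samples. Training set = 3250 - 325 = 2925.

2925


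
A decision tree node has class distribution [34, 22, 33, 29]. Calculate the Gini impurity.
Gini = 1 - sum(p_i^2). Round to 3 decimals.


Total = 118. Proportions: 34/118, 22/118, 33/118, 29/118. sum(p_i^2) = 0.2564. Gini = 1 - 0.2564 = 0.7436, which rounds to 0.744.

0.744


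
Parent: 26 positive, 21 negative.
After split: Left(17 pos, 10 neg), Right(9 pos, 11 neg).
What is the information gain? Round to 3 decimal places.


H(parent) = 0.9918. H(left) = 0.9510, H(right) = 0.9928. Weighted = (27/47)*0.9510 + (20/47)*0.9928 = 0.9688. IG = 0.9918 - 0.9688 = 0.0230, which rounds to 0.023.

0.023


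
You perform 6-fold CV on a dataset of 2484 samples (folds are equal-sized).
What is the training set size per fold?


Each validation fold has 2484/6 = 414 samples. Training set = 2484 - 414 = 2070.

2070


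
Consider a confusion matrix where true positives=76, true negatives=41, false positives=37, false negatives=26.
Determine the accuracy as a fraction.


Accuracy = (TP + TN) / (TP + TN + FP + FN) = (76 + 41) / 180 = 13/20.

13/20


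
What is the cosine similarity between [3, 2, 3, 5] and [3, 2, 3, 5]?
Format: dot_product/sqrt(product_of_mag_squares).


dot = 47. |a|^2 = 47, |b|^2 = 47. cos = 47/sqrt(2209).

47/sqrt(2209)


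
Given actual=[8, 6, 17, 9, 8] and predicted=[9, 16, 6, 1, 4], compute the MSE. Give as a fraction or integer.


MSE = (1/5) * ((8-9)^2=1 + (6-16)^2=100 + (17-6)^2=121 + (9-1)^2=64 + (8-4)^2=16). Sum = 302. MSE = 302/5.

302/5


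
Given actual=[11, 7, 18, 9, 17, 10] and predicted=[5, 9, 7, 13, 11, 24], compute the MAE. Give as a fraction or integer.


MAE = (1/6) * (|11-5|=6 + |7-9|=2 + |18-7|=11 + |9-13|=4 + |17-11|=6 + |10-24|=14). Sum = 43. MAE = 43/6.

43/6


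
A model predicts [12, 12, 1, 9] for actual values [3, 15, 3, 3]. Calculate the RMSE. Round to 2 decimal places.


MSE = 32.5000. RMSE = sqrt(32.5000) = 5.70.

5.70


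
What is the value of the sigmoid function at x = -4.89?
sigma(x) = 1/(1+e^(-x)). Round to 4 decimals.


sigma(-4.89) = 1/(1+e^(4.89)) = 1/(1+132.953574) = 1/133.953574 = 0.0075.

0.0075


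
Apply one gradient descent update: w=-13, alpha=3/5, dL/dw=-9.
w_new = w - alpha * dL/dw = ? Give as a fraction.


w_new = -13 - 3/5 * -9 = -13 - -27/5 = -38/5.

-38/5


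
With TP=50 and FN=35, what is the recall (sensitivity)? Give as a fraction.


Recall = TP / (TP + FN) = 50 / 85 = 10/17.

10/17


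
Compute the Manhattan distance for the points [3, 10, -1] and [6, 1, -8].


d = sum of absolute differences: |3-6|=3 + |10-1|=9 + |-1--8|=7 = 19.

19


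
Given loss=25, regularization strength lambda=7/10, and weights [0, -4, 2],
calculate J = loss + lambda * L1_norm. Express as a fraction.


L1 norm = sum(|w|) = 6. J = 25 + 7/10 * 6 = 146/5.

146/5


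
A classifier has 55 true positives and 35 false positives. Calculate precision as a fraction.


Precision = TP / (TP + FP) = 55 / 90 = 11/18.

11/18


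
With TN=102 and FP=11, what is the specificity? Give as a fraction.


Specificity = TN / (TN + FP) = 102 / 113 = 102/113.

102/113


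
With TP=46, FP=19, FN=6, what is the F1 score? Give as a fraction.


Precision = 46/65 = 46/65. Recall = 46/52 = 23/26. F1 = 2*P*R/(P+R) = 92/117.

92/117


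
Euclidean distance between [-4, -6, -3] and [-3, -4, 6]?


d = sqrt(sum of squared differences). (-4--3)^2=1, (-6--4)^2=4, (-3-6)^2=81. Sum = 86.

sqrt(86)


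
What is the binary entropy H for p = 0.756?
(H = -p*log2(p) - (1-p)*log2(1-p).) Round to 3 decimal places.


H = -0.756*log2(0.756) - 0.244*log2(0.244) = 0.802.

0.802


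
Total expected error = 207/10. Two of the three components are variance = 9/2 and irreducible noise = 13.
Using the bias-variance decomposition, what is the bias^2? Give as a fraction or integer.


Total error = bias^2 + variance + irreducible noise. So bias^2 = 207/10 - 9/2 - 13 = 16/5.

16/5


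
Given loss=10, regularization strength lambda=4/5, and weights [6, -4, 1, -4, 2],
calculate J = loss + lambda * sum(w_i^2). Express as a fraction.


L2 sq norm = sum(w^2) = 73. J = 10 + 4/5 * 73 = 342/5.

342/5


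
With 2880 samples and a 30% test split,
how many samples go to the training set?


Test set = 2880 * 30% = 864. Training set = 2880 - 864 = 2016.

2016


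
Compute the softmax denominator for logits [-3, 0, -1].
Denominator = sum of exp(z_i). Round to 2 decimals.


Denom = e^-3=0.0498 + e^0=1.0000 + e^-1=0.3679. Sum = 1.4177, which rounds to 1.42.

1.42


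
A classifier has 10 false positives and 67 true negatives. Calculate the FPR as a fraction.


FPR = FP / (FP + TN) = 10 / 77 = 10/77.

10/77


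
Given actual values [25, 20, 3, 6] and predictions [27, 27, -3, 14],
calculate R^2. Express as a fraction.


Mean(y) = 27/2. SS_res = 153. SS_tot = 341. R^2 = 1 - 153/(341) = 188/341.

188/341


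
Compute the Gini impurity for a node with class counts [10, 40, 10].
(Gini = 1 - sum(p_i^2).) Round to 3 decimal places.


Total = 60. Proportions: 10/60, 40/60, 10/60. sum(p_i^2) = 0.5000. Gini = 1 - 0.5000 = 0.5000, which rounds to 0.500.

0.500


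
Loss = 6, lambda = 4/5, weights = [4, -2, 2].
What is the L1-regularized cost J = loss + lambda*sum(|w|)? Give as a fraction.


L1 norm = sum(|w|) = 8. J = 6 + 4/5 * 8 = 62/5.

62/5


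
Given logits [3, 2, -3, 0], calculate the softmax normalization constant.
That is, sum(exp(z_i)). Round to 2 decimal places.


Denom = e^3=20.0855 + e^2=7.3891 + e^-3=0.0498 + e^0=1.0000. Sum = 28.5244, which rounds to 28.52.

28.52


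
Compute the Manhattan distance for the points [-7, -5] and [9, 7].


d = sum of absolute differences: |-7-9|=16 + |-5-7|=12 = 28.

28


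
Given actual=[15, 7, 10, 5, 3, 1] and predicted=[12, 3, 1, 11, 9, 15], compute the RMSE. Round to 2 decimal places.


MSE = 62.3333. RMSE = sqrt(62.3333) = 7.90.

7.90


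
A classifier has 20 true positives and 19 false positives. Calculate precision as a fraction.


Precision = TP / (TP + FP) = 20 / 39 = 20/39.

20/39


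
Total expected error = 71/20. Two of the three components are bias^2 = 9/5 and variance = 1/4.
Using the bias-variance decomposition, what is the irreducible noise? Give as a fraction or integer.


Total error = bias^2 + variance + irreducible noise. So irreducible noise = 71/20 - 9/5 - 1/4 = 3/2.

3/2


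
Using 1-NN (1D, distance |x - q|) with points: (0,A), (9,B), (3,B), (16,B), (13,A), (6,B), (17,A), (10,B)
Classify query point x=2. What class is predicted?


Distances: |0-2|=2, |9-2|=7, |3-2|=1, |16-2|=14, |13-2|=11, |6-2|=4, |17-2|=15, |10-2|=8. 1 nearest: (3,B). Counts: {'B': 1}. Majority class: B.

B


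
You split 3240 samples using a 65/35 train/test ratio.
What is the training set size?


Test set = 3240 * 35% = 1134. Training set = 3240 - 1134 = 2106.

2106


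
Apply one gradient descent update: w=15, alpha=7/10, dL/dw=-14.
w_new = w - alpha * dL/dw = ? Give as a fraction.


w_new = 15 - 7/10 * -14 = 15 - -49/5 = 124/5.

124/5


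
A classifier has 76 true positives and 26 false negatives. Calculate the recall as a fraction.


Recall = TP / (TP + FN) = 76 / 102 = 38/51.

38/51


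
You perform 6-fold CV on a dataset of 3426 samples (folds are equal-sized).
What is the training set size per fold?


Each validation fold has 3426/6 = 571 samples. Training set = 3426 - 571 = 2855.

2855


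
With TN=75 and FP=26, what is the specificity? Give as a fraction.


Specificity = TN / (TN + FP) = 75 / 101 = 75/101.

75/101


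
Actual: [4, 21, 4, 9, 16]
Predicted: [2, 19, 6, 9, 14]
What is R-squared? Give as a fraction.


Mean(y) = 54/5. SS_res = 16. SS_tot = 1134/5. R^2 = 1 - 16/(1134/5) = 527/567.

527/567


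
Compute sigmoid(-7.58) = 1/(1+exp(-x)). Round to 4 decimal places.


sigma(-7.58) = 1/(1+e^(7.58)) = 1/(1+1958.628965) = 1/1959.628965 = 0.0005.

0.0005


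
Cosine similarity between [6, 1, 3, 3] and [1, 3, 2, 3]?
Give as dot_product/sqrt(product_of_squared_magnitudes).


dot = 24. |a|^2 = 55, |b|^2 = 23. cos = 24/sqrt(1265).

24/sqrt(1265)


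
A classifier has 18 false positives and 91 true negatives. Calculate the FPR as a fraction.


FPR = FP / (FP + TN) = 18 / 109 = 18/109.

18/109


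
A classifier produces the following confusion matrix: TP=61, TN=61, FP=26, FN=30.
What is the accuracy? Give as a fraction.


Accuracy = (TP + TN) / (TP + TN + FP + FN) = (61 + 61) / 178 = 61/89.

61/89


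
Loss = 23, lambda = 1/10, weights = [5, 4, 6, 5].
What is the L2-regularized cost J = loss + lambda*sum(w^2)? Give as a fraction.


L2 sq norm = sum(w^2) = 102. J = 23 + 1/10 * 102 = 166/5.

166/5


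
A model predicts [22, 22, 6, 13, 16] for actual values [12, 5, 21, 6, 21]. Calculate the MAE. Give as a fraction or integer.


MAE = (1/5) * (|12-22|=10 + |5-22|=17 + |21-6|=15 + |6-13|=7 + |21-16|=5). Sum = 54. MAE = 54/5.

54/5


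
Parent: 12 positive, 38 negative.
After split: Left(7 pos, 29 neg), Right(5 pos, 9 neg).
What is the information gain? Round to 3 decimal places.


H(parent) = 0.7950. H(left) = 0.7107, H(right) = 0.9403. Weighted = (36/50)*0.7107 + (14/50)*0.9403 = 0.7750. IG = 0.7950 - 0.7750 = 0.0200, which rounds to 0.020.

0.020


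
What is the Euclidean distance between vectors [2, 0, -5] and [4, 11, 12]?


d = sqrt(sum of squared differences). (2-4)^2=4, (0-11)^2=121, (-5-12)^2=289. Sum = 414.

sqrt(414)


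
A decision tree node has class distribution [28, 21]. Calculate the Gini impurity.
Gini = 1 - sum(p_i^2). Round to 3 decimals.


Total = 49. Proportions: 28/49, 21/49. sum(p_i^2) = 0.5102. Gini = 1 - 0.5102 = 0.4898, which rounds to 0.490.

0.490


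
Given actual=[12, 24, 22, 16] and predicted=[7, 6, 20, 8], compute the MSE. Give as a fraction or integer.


MSE = (1/4) * ((12-7)^2=25 + (24-6)^2=324 + (22-20)^2=4 + (16-8)^2=64). Sum = 417. MSE = 417/4.

417/4


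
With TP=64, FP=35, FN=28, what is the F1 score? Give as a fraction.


Precision = 64/99 = 64/99. Recall = 64/92 = 16/23. F1 = 2*P*R/(P+R) = 128/191.

128/191


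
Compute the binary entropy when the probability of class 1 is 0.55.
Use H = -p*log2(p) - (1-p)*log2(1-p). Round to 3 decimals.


H = -0.55*log2(0.55) - 0.45*log2(0.45) = 0.993.

0.993


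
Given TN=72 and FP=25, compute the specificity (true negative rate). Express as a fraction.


Specificity = TN / (TN + FP) = 72 / 97 = 72/97.

72/97


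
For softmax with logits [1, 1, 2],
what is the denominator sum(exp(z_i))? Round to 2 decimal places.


Denom = e^1=2.7183 + e^1=2.7183 + e^2=7.3891. Sum = 12.8257, which rounds to 12.83.

12.83


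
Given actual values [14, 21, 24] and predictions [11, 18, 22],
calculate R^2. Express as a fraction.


Mean(y) = 59/3. SS_res = 22. SS_tot = 158/3. R^2 = 1 - 22/(158/3) = 46/79.

46/79


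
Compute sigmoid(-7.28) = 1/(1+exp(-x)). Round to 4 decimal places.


sigma(-7.28) = 1/(1+e^(7.28)) = 1/(1+1450.988025) = 1/1451.988025 = 0.0007.

0.0007


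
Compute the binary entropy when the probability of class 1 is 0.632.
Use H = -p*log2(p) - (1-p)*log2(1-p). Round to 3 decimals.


H = -0.632*log2(0.632) - 0.368*log2(0.368) = 0.949.

0.949


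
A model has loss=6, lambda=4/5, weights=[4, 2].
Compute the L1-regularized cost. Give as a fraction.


L1 norm = sum(|w|) = 6. J = 6 + 4/5 * 6 = 54/5.

54/5


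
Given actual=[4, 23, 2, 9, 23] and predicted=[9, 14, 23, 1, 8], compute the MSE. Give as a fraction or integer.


MSE = (1/5) * ((4-9)^2=25 + (23-14)^2=81 + (2-23)^2=441 + (9-1)^2=64 + (23-8)^2=225). Sum = 836. MSE = 836/5.

836/5


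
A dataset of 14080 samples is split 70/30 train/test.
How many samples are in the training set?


Test set = 14080 * 30% = 4224. Training set = 14080 - 4224 = 9856.

9856


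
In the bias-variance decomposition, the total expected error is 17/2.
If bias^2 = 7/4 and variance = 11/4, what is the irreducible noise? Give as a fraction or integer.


Total error = bias^2 + variance + irreducible noise. So irreducible noise = 17/2 - 7/4 - 11/4 = 4.

4


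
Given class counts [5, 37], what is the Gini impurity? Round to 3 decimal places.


Total = 42. Proportions: 5/42, 37/42. sum(p_i^2) = 0.7902. Gini = 1 - 0.7902 = 0.2098, which rounds to 0.210.

0.210


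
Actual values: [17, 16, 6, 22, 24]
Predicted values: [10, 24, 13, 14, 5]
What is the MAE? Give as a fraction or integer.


MAE = (1/5) * (|17-10|=7 + |16-24|=8 + |6-13|=7 + |22-14|=8 + |24-5|=19). Sum = 49. MAE = 49/5.

49/5


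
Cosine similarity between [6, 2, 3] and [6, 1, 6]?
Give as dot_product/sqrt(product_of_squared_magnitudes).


dot = 56. |a|^2 = 49, |b|^2 = 73. cos = 56/sqrt(3577).

56/sqrt(3577)


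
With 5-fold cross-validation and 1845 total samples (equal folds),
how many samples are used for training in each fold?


Each validation fold has 1845/5 = 369 samples. Training set = 1845 - 369 = 1476.

1476


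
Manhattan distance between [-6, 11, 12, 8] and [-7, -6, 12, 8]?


d = sum of absolute differences: |-6--7|=1 + |11--6|=17 + |12-12|=0 + |8-8|=0 = 18.

18


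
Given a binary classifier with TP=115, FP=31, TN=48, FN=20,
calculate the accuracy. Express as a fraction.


Accuracy = (TP + TN) / (TP + TN + FP + FN) = (115 + 48) / 214 = 163/214.

163/214


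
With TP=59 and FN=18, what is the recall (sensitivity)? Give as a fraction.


Recall = TP / (TP + FN) = 59 / 77 = 59/77.

59/77


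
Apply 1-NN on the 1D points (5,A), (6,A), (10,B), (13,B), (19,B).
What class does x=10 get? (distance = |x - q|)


Distances: |5-10|=5, |6-10|=4, |10-10|=0, |13-10|=3, |19-10|=9. 1 nearest: (10,B). Counts: {'B': 1}. Majority class: B.

B


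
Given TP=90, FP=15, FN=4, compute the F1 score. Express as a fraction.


Precision = 90/105 = 6/7. Recall = 90/94 = 45/47. F1 = 2*P*R/(P+R) = 180/199.

180/199


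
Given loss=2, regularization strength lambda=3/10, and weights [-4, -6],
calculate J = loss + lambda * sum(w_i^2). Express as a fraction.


L2 sq norm = sum(w^2) = 52. J = 2 + 3/10 * 52 = 88/5.

88/5


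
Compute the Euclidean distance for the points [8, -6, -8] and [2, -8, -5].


d = sqrt(sum of squared differences). (8-2)^2=36, (-6--8)^2=4, (-8--5)^2=9. Sum = 49.

7


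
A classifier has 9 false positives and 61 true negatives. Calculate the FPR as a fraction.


FPR = FP / (FP + TN) = 9 / 70 = 9/70.

9/70


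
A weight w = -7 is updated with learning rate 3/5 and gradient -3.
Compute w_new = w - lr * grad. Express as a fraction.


w_new = -7 - 3/5 * -3 = -7 - -9/5 = -26/5.

-26/5


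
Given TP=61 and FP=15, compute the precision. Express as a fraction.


Precision = TP / (TP + FP) = 61 / 76 = 61/76.

61/76


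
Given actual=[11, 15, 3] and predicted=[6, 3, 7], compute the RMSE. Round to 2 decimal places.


MSE = 61.6667. RMSE = sqrt(61.6667) = 7.85.

7.85


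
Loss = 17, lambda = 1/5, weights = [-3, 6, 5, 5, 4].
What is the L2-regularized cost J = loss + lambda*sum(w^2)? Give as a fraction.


L2 sq norm = sum(w^2) = 111. J = 17 + 1/5 * 111 = 196/5.

196/5


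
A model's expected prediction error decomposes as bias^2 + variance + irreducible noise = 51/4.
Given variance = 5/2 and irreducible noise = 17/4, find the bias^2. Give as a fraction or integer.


Total error = bias^2 + variance + irreducible noise. So bias^2 = 51/4 - 5/2 - 17/4 = 6.

6


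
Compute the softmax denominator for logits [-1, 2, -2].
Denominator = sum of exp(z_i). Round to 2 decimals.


Denom = e^-1=0.3679 + e^2=7.3891 + e^-2=0.1353. Sum = 7.8923, which rounds to 7.89.

7.89


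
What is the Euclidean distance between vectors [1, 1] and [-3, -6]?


d = sqrt(sum of squared differences). (1--3)^2=16, (1--6)^2=49. Sum = 65.

sqrt(65)


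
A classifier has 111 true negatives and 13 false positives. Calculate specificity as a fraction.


Specificity = TN / (TN + FP) = 111 / 124 = 111/124.

111/124


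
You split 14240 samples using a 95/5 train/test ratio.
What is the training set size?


Test set = 14240 * 5% = 712. Training set = 14240 - 712 = 13528.

13528


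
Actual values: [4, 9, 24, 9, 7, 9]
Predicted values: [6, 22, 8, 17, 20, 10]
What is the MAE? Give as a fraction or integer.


MAE = (1/6) * (|4-6|=2 + |9-22|=13 + |24-8|=16 + |9-17|=8 + |7-20|=13 + |9-10|=1). Sum = 53. MAE = 53/6.

53/6


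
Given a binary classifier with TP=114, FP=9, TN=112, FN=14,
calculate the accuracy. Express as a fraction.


Accuracy = (TP + TN) / (TP + TN + FP + FN) = (114 + 112) / 249 = 226/249.

226/249


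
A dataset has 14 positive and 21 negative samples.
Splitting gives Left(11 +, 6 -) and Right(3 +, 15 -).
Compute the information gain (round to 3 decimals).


H(parent) = 0.9710. H(left) = 0.9367, H(right) = 0.6500. Weighted = (17/35)*0.9367 + (18/35)*0.6500 = 0.7893. IG = 0.9710 - 0.7893 = 0.1817, which rounds to 0.182.

0.182


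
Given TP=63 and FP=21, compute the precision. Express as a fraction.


Precision = TP / (TP + FP) = 63 / 84 = 3/4.

3/4


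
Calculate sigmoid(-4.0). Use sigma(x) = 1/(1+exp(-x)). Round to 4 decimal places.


sigma(-4.0) = 1/(1+e^(4.0)) = 1/(1+54.598150) = 1/55.598150 = 0.0180.

0.0180


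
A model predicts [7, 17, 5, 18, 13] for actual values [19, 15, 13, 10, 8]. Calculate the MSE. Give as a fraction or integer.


MSE = (1/5) * ((19-7)^2=144 + (15-17)^2=4 + (13-5)^2=64 + (10-18)^2=64 + (8-13)^2=25). Sum = 301. MSE = 301/5.

301/5


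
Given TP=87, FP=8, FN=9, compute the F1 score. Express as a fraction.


Precision = 87/95 = 87/95. Recall = 87/96 = 29/32. F1 = 2*P*R/(P+R) = 174/191.

174/191


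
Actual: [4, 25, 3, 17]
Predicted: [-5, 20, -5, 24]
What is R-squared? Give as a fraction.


Mean(y) = 49/4. SS_res = 219. SS_tot = 1355/4. R^2 = 1 - 219/(1355/4) = 479/1355.

479/1355


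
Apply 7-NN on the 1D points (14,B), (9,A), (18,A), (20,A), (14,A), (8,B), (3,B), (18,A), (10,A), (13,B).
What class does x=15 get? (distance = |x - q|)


Distances: |14-15|=1, |9-15|=6, |18-15|=3, |20-15|=5, |14-15|=1, |8-15|=7, |3-15|=12, |18-15|=3, |10-15|=5, |13-15|=2. 7 nearest: (14,A), (14,B), (13,B), (18,A), (18,A), (20,A), (10,A). Counts: {'A': 5, 'B': 2}. Majority class: A.

A


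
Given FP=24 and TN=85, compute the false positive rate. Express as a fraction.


FPR = FP / (FP + TN) = 24 / 109 = 24/109.

24/109


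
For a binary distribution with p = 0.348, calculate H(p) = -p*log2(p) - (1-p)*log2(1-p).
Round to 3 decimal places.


H = -0.348*log2(0.348) - 0.652*log2(0.652) = 0.932.

0.932


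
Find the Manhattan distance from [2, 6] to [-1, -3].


d = sum of absolute differences: |2--1|=3 + |6--3|=9 = 12.

12


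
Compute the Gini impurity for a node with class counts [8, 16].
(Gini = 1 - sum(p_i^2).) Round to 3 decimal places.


Total = 24. Proportions: 8/24, 16/24. sum(p_i^2) = 0.5556. Gini = 1 - 0.5556 = 0.4444, which rounds to 0.444.

0.444


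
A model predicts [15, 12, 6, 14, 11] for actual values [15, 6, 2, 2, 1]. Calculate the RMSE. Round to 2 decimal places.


MSE = 59.2000. RMSE = sqrt(59.2000) = 7.69.

7.69


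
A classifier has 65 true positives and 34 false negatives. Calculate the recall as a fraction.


Recall = TP / (TP + FN) = 65 / 99 = 65/99.

65/99


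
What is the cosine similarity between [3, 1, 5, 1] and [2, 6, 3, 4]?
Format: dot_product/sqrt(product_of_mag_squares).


dot = 31. |a|^2 = 36, |b|^2 = 65. cos = 31/sqrt(2340).

31/sqrt(2340)


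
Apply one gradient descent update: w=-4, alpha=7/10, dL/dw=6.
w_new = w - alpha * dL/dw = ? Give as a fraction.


w_new = -4 - 7/10 * 6 = -4 - 21/5 = -41/5.

-41/5


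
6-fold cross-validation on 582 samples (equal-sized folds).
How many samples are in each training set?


Each validation fold has 582/6 = 97 samples. Training set = 582 - 97 = 485.

485


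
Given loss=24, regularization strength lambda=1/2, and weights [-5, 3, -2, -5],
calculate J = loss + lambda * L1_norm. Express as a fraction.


L1 norm = sum(|w|) = 15. J = 24 + 1/2 * 15 = 63/2.

63/2


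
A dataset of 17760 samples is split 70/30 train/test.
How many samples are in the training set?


Test set = 17760 * 30% = 5328. Training set = 17760 - 5328 = 12432.

12432


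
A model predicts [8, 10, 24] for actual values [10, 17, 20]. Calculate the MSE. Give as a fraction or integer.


MSE = (1/3) * ((10-8)^2=4 + (17-10)^2=49 + (20-24)^2=16). Sum = 69. MSE = 23.

23
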